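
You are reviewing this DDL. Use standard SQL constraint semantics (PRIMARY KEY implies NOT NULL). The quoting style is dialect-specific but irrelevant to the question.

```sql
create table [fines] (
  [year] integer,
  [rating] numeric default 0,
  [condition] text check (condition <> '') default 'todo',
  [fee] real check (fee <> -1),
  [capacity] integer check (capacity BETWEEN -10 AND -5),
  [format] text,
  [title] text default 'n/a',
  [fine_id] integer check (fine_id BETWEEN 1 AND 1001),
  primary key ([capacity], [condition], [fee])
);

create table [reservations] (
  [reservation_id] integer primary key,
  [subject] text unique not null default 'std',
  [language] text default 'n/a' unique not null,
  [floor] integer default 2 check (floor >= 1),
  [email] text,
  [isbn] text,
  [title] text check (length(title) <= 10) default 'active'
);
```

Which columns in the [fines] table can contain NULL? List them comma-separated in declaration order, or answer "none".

year, rating, format, title, fine_id

- year: no NOT NULL constraint applies → nullable.
- rating: DEFAULT only fills an omitted column; an explicit NULL is still allowed → nullable.
- condition: part of the PRIMARY KEY, which implies NOT NULL → not nullable.
- fee: part of the PRIMARY KEY, which implies NOT NULL → not nullable.
- capacity: part of the PRIMARY KEY, which implies NOT NULL → not nullable.
- format: no NOT NULL constraint applies → nullable.
- title: DEFAULT only fills an omitted column; an explicit NULL is still allowed → nullable.
- fine_id: CHECK does not forbid NULL (a CHECK constraint passes when its expression is NULL) → nullable.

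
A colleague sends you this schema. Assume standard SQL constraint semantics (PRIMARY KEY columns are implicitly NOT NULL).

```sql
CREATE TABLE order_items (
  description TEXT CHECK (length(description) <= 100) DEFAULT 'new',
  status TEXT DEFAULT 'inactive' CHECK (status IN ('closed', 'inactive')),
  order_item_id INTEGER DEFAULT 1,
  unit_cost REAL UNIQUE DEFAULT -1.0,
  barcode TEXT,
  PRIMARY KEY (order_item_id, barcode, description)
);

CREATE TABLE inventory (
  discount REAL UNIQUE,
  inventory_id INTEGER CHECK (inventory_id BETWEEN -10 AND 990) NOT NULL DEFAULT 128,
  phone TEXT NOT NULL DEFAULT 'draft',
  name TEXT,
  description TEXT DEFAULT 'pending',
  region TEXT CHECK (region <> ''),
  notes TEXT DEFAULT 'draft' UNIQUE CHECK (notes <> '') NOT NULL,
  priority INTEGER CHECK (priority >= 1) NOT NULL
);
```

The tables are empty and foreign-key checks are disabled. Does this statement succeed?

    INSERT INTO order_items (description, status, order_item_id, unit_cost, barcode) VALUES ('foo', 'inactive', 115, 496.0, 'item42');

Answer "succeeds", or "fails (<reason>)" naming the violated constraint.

succeeds

NOT NULL columns: barcode is supplied; description is supplied; order_item_id is supplied.
CHECK constraints: 'foo' satisfies (length(description) <= 100); 'inactive' satisfies (status IN ('closed', 'inactive')).
No constraint is violated.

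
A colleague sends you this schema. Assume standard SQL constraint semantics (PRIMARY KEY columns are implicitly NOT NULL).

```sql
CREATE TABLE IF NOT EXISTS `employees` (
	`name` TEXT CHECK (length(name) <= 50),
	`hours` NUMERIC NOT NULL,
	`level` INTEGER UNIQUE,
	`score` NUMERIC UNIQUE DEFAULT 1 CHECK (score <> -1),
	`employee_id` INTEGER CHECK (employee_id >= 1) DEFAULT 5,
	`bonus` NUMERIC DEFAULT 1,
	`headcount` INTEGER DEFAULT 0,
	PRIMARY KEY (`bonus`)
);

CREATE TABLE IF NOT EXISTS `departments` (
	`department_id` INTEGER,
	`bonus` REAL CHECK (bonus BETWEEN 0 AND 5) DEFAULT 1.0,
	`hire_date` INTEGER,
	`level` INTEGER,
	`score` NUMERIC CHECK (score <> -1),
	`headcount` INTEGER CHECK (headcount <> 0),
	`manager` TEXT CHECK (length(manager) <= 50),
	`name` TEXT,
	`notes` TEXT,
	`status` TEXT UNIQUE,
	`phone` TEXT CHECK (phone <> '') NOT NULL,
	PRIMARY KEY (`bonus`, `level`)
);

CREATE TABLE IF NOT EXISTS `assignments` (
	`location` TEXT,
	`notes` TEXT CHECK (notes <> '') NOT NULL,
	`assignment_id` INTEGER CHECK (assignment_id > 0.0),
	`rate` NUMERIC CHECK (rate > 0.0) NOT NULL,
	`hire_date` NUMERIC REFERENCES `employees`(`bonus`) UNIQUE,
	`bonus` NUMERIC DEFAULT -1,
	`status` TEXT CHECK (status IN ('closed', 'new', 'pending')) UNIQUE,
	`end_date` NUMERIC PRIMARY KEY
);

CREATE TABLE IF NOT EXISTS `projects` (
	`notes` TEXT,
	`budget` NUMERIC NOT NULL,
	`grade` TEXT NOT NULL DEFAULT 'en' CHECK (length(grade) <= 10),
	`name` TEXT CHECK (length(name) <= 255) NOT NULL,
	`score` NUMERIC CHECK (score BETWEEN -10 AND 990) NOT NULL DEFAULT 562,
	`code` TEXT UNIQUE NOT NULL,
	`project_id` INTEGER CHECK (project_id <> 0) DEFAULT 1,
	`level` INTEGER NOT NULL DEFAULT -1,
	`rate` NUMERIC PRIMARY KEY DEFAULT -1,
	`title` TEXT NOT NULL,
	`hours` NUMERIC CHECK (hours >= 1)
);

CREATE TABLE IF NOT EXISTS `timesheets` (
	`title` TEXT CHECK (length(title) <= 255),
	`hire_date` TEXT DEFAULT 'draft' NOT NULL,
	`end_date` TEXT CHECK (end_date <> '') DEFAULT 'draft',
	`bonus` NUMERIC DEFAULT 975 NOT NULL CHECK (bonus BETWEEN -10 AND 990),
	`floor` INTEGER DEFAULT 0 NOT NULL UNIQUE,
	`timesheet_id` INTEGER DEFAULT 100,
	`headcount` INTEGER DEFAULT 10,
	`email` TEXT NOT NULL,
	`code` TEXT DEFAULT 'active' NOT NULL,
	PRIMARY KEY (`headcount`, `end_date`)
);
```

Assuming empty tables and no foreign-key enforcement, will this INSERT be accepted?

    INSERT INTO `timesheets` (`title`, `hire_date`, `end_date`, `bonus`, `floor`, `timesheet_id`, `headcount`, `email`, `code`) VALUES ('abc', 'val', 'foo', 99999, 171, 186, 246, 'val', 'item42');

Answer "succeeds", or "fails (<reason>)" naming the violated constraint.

The value 99999 for bonus violates CHECK (bonus BETWEEN -10 AND 990).

fails (CHECK on bonus)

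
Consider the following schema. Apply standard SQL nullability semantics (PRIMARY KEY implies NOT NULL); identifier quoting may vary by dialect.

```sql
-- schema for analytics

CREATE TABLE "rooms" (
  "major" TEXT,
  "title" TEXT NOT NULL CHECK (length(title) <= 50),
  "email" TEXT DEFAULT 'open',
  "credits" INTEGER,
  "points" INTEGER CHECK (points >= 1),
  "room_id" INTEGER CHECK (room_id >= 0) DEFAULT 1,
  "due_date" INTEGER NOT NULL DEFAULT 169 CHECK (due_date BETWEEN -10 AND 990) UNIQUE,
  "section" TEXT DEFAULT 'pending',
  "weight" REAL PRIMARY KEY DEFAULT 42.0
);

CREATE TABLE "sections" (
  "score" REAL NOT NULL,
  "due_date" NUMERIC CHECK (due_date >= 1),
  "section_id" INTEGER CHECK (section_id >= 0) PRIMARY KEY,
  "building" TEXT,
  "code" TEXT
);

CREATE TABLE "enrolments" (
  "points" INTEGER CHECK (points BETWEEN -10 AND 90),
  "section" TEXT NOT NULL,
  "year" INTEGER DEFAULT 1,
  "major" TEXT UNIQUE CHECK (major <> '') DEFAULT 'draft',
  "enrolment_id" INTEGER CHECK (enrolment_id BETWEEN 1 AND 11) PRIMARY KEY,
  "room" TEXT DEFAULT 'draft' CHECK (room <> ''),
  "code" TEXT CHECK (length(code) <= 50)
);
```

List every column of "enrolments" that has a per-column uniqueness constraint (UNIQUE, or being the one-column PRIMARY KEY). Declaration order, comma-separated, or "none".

major, enrolment_id

- points: no UNIQUE or single-column PK constraint.
- section: no UNIQUE or single-column PK constraint.
- year: no UNIQUE or single-column PK constraint.
- major: declared UNIQUE → unique.
- enrolment_id: single-column PRIMARY KEY → unique.
- room: no UNIQUE or single-column PK constraint.
- code: no UNIQUE or single-column PK constraint.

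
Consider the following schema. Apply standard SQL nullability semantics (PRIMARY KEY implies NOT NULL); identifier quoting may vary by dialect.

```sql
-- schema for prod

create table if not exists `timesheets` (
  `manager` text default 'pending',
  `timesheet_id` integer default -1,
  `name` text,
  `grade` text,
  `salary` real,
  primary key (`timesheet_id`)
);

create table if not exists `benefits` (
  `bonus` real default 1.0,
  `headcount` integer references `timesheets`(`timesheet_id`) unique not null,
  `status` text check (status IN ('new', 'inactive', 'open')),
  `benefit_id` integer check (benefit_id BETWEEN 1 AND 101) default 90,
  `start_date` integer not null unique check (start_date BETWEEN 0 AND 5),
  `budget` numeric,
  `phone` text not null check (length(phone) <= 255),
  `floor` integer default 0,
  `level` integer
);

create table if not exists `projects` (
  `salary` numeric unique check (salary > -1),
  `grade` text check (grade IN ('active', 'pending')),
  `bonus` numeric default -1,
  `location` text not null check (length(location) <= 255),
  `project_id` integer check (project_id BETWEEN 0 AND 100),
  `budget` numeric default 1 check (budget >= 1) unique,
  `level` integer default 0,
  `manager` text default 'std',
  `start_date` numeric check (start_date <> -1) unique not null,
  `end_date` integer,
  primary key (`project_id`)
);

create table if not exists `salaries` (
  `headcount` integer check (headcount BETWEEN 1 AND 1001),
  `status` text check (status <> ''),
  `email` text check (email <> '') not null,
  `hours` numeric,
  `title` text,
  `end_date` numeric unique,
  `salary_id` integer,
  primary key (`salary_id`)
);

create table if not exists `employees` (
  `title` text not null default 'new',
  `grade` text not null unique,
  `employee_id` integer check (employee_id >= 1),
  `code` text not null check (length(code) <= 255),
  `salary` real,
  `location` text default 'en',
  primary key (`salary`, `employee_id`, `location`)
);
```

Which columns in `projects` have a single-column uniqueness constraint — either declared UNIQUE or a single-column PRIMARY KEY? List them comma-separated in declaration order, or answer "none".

salary, project_id, budget, start_date

- salary: declared UNIQUE → unique.
- grade: no UNIQUE or single-column PK constraint.
- bonus: no UNIQUE or single-column PK constraint.
- location: no UNIQUE or single-column PK constraint.
- project_id: single-column PRIMARY KEY → unique.
- budget: declared UNIQUE → unique.
- level: no UNIQUE or single-column PK constraint.
- manager: no UNIQUE or single-column PK constraint.
- start_date: declared UNIQUE → unique.
- end_date: no UNIQUE or single-column PK constraint.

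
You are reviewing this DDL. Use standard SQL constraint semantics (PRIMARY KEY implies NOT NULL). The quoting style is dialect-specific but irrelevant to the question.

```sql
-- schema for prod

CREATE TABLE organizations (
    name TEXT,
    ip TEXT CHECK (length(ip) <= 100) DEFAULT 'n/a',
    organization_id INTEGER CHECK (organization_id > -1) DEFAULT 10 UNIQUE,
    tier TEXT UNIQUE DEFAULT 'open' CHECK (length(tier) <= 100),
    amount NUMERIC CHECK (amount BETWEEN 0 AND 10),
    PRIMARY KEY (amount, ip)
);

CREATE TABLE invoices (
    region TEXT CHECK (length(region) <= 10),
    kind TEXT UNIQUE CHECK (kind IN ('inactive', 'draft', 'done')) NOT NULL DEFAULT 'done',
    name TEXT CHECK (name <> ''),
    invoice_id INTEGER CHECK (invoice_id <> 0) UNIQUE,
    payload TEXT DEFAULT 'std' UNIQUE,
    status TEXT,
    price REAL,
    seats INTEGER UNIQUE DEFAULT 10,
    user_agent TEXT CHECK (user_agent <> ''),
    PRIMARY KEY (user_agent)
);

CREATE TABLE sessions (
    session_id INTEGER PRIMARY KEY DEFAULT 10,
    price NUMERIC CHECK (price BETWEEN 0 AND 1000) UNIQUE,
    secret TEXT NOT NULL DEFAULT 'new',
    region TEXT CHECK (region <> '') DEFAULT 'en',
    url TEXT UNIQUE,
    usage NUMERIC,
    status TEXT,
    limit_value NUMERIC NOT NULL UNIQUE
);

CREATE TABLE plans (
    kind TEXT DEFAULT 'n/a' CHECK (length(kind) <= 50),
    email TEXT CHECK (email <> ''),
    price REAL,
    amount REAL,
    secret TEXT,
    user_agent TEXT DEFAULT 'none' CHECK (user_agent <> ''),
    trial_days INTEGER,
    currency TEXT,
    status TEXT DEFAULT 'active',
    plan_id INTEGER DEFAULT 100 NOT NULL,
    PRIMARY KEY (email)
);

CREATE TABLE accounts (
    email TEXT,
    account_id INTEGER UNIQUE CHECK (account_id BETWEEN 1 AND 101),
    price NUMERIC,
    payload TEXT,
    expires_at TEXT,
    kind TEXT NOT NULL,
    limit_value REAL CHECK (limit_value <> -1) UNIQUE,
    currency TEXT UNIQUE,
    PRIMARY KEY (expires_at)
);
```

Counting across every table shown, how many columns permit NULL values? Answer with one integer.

29

organizations: 3 nullable (name, organization_id, tier — PK (amount, ip) and explicit NOT NULL columns excluded).
invoices: 7 nullable (region, name, invoice_id, payload, status, price, seats — PK (user_agent) and explicit NOT NULL columns excluded).
sessions: 5 nullable (price, region, url, usage, status — PK (session_id) and explicit NOT NULL columns excluded).
plans: 8 nullable (kind, price, amount, secret, user_agent, trial_days, currency, status — PK (email) and explicit NOT NULL columns excluded).
accounts: 6 nullable (email, account_id, price, payload, limit_value, currency — PK (expires_at) and explicit NOT NULL columns excluded).
Total: 3 + 7 + 5 + 8 + 6 = 29.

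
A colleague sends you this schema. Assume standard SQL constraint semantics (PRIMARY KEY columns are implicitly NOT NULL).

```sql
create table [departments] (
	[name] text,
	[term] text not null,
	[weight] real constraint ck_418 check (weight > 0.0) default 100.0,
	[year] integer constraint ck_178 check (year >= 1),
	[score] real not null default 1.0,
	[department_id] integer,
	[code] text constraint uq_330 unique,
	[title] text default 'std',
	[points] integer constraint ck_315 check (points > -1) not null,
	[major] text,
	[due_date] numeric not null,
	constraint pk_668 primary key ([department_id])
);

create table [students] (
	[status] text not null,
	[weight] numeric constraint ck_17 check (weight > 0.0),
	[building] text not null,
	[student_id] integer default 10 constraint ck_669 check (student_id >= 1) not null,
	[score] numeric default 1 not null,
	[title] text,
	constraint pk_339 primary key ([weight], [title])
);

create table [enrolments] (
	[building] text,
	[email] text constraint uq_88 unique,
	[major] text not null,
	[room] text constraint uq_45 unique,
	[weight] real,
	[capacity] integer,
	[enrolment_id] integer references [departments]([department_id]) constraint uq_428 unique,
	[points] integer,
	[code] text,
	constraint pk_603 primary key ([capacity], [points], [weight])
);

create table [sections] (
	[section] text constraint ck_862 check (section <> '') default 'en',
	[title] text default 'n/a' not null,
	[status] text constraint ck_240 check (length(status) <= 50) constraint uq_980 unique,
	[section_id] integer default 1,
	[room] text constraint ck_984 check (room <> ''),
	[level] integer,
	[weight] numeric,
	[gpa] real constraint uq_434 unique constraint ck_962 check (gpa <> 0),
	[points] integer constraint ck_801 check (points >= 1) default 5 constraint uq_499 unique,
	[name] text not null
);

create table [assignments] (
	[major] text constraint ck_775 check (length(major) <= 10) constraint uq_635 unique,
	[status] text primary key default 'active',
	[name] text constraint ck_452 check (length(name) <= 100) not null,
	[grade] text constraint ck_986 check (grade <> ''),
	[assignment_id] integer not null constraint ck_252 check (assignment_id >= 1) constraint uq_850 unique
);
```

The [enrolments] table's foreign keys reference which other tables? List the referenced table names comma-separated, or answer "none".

- enrolment_id REFERENCES departments(department_id).

departments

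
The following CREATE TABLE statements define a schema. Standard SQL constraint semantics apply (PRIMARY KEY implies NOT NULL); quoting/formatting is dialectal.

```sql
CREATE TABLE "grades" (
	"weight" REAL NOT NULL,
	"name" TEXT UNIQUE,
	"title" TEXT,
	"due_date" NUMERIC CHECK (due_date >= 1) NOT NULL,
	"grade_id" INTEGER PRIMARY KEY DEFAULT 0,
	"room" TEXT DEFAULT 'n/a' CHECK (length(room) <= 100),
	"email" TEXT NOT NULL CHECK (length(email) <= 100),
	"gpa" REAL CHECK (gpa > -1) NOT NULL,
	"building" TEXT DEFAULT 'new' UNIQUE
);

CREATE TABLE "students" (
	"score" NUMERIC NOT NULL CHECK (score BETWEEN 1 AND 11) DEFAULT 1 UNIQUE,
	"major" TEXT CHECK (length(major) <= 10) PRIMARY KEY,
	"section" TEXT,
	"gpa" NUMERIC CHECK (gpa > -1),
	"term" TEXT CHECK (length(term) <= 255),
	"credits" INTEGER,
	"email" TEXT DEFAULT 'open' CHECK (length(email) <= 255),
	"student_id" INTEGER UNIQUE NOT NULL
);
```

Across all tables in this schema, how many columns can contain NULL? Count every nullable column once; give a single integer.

9

grades: 4 nullable (name, title, room, building — PK (grade_id) and explicit NOT NULL columns excluded).
students: 5 nullable (section, gpa, term, credits, email — PK (major) and explicit NOT NULL columns excluded).
Total: 4 + 5 = 9.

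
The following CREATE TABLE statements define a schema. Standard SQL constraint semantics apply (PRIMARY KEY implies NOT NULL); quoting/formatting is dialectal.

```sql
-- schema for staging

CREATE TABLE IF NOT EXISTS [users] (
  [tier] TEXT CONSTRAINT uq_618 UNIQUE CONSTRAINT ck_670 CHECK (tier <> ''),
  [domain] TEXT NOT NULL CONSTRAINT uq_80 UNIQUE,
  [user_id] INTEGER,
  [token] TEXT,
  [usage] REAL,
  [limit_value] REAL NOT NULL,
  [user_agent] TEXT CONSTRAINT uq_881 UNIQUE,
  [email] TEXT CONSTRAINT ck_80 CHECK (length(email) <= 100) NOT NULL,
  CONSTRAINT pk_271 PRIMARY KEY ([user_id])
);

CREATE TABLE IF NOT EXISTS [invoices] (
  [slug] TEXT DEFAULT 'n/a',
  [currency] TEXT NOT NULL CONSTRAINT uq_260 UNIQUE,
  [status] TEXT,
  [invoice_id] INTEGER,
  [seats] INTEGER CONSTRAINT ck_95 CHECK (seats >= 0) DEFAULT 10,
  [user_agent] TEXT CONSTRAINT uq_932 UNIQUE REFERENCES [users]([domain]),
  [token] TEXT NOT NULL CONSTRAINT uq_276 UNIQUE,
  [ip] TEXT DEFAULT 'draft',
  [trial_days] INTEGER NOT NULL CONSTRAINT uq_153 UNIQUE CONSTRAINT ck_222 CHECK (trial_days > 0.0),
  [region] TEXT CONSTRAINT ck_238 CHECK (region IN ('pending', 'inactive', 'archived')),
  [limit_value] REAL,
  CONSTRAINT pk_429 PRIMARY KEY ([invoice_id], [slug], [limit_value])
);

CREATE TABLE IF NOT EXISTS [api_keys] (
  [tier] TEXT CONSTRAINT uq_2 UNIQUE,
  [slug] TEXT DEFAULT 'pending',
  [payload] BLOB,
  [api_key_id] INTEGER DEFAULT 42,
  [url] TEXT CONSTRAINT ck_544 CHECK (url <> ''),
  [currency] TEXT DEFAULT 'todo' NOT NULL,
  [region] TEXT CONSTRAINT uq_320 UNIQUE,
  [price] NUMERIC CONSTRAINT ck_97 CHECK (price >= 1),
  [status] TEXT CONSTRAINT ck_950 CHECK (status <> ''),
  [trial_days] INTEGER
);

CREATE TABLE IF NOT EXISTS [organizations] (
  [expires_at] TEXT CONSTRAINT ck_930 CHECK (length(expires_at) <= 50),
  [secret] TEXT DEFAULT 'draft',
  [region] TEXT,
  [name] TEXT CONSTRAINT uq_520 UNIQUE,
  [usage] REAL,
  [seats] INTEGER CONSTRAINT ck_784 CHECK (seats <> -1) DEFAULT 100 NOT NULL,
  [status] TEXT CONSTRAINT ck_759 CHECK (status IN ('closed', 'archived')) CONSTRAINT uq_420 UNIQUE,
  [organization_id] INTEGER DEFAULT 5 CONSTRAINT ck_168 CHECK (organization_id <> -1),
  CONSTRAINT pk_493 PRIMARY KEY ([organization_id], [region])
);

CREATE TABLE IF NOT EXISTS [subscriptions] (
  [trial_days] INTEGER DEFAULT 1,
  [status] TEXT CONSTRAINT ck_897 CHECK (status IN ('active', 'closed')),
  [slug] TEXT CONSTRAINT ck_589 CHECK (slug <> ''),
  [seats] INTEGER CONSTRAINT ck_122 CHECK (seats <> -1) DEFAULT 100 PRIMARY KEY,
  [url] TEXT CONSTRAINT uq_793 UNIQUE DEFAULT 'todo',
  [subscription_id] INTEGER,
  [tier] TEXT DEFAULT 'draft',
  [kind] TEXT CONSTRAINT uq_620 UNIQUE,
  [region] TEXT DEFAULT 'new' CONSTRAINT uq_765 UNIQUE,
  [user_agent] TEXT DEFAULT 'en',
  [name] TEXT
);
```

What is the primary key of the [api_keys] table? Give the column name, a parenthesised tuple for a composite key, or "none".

none

No column is declared PRIMARY KEY inline, and there is no table-level PRIMARY KEY clause in api_keys.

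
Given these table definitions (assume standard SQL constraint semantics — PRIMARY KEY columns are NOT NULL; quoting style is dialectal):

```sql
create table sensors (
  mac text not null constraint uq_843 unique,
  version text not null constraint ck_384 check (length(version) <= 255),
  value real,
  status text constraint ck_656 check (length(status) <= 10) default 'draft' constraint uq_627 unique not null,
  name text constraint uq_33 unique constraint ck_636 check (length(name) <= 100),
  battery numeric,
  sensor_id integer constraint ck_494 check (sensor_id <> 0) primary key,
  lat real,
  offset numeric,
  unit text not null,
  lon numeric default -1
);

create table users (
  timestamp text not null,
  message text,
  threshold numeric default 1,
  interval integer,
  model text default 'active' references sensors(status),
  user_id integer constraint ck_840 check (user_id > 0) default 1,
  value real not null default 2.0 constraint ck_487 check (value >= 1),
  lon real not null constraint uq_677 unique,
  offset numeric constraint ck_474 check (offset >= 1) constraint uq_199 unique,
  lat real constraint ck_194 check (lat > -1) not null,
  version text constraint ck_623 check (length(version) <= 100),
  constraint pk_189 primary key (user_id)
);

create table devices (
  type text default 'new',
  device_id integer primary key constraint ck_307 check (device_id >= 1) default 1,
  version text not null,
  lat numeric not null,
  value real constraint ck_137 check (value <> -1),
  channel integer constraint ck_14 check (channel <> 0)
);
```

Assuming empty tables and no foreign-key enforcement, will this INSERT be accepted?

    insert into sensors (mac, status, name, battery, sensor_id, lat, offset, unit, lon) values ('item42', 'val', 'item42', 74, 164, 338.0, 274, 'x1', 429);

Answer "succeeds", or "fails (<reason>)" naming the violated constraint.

version is omitted from the column list and has no DEFAULT, so it would receive NULL.
But version is declared NOT NULL.

fails (NOT NULL on version)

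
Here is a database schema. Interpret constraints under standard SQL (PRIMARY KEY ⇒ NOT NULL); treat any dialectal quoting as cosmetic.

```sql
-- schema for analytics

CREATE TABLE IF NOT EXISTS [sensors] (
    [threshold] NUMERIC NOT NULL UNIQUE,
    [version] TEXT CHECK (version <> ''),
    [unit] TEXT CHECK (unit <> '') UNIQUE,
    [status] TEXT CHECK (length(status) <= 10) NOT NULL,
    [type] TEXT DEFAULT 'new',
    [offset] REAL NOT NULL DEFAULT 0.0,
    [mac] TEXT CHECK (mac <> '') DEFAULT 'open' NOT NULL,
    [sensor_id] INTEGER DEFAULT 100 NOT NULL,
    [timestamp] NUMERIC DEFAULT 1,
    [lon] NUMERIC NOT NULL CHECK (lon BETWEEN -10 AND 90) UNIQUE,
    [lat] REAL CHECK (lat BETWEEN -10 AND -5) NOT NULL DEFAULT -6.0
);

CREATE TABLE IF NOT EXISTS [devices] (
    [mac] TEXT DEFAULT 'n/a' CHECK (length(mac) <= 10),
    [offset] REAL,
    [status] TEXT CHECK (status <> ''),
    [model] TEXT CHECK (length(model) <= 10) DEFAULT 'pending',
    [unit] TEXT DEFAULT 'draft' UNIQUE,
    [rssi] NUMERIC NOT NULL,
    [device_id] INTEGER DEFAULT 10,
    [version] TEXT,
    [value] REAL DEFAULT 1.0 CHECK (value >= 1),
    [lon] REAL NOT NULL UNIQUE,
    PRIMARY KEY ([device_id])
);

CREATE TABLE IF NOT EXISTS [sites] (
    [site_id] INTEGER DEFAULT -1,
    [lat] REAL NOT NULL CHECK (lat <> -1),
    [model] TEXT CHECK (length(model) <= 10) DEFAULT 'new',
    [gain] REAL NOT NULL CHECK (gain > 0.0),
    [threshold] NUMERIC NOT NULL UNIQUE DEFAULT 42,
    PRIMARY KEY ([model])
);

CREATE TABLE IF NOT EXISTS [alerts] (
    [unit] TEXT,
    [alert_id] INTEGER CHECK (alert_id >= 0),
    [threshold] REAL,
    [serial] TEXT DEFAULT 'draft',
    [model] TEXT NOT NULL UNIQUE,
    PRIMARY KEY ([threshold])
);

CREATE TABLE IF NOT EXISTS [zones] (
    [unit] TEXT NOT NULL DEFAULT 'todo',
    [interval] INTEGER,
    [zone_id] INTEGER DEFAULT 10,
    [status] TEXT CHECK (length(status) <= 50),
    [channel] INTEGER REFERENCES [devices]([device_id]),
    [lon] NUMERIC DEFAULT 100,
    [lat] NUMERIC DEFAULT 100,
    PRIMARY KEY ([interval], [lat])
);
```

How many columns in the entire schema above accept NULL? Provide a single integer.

19

sensors: 4 nullable (version, unit, type, timestamp — PK none and explicit NOT NULL columns excluded).
devices: 7 nullable (mac, offset, status, model, unit, version, value — PK (device_id) and explicit NOT NULL columns excluded).
sites: 1 nullable (site_id — PK (model) and explicit NOT NULL columns excluded).
alerts: 3 nullable (unit, alert_id, serial — PK (threshold) and explicit NOT NULL columns excluded).
zones: 4 nullable (zone_id, status, channel, lon — PK (interval, lat) and explicit NOT NULL columns excluded).
Total: 4 + 7 + 1 + 3 + 4 = 19.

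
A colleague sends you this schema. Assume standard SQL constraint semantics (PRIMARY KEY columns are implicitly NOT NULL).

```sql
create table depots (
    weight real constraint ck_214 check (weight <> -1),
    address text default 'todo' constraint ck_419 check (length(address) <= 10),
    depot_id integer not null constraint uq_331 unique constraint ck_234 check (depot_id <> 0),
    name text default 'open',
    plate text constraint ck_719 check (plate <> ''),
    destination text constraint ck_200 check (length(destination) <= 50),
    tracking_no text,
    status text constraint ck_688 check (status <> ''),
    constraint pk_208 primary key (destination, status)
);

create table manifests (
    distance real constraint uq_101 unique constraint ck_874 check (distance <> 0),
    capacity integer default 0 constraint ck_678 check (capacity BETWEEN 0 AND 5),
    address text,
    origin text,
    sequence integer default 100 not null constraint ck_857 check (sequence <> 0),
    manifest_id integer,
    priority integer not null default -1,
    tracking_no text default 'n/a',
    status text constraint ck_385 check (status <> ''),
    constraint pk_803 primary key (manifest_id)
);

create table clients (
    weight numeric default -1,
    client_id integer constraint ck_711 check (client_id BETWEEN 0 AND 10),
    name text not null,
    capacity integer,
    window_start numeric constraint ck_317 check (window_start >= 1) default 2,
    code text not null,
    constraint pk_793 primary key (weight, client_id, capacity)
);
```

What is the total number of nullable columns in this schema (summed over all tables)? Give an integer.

depots: 5 nullable (weight, address, name, plate, tracking_no — PK (destination, status) and explicit NOT NULL columns excluded).
manifests: 6 nullable (distance, capacity, address, origin, tracking_no, status — PK (manifest_id) and explicit NOT NULL columns excluded).
clients: 1 nullable (window_start — PK (weight, client_id, capacity) and explicit NOT NULL columns excluded).
Total: 5 + 6 + 1 = 12.

12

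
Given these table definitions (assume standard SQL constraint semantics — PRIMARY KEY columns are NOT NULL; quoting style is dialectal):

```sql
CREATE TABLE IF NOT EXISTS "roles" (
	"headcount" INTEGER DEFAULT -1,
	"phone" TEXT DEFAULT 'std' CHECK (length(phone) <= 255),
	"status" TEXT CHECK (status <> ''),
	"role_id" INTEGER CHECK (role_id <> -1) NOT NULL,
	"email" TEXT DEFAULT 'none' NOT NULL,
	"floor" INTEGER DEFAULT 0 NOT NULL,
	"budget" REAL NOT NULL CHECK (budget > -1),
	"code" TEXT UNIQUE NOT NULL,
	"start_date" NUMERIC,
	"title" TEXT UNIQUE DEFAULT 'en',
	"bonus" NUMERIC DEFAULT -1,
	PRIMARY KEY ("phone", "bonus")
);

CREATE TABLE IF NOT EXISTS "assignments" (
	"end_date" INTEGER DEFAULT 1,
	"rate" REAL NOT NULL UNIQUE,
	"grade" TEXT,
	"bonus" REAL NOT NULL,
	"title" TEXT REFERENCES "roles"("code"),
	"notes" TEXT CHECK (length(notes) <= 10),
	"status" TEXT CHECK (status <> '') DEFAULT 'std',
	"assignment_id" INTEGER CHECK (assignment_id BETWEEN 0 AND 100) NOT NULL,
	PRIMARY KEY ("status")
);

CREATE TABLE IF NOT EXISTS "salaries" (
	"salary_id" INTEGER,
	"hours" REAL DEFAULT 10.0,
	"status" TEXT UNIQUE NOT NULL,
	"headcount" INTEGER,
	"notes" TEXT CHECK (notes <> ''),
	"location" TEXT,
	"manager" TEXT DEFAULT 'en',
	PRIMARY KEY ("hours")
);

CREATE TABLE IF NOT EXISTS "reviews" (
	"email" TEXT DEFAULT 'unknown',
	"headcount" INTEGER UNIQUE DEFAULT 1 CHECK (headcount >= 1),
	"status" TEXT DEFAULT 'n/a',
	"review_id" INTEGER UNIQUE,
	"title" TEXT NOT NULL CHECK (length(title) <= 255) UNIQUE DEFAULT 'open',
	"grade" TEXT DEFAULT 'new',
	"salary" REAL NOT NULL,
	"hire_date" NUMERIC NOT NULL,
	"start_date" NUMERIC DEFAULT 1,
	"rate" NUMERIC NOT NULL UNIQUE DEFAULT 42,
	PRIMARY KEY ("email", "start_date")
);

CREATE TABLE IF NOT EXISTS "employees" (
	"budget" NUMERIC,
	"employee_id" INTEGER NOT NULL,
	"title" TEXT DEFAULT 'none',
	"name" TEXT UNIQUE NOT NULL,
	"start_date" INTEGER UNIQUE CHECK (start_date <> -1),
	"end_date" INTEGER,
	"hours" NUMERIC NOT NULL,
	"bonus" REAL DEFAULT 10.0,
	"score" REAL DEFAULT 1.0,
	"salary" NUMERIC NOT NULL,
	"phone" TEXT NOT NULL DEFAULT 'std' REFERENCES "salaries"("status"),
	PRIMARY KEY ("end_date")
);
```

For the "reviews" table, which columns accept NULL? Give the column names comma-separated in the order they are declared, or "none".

- email: part of the PRIMARY KEY, which implies NOT NULL → not nullable.
- headcount: CHECK does not forbid NULL (a CHECK constraint passes when its expression is NULL) → nullable.
- status: DEFAULT only fills an omitted column; an explicit NULL is still allowed → nullable.
- review_id: UNIQUE does not imply NOT NULL → nullable.
- title: declared NOT NULL → not nullable.
- grade: DEFAULT only fills an omitted column; an explicit NULL is still allowed → nullable.
- salary: declared NOT NULL → not nullable.
- hire_date: declared NOT NULL → not nullable.
- start_date: part of the PRIMARY KEY, which implies NOT NULL → not nullable.
- rate: declared NOT NULL → not nullable.

headcount, status, review_id, grade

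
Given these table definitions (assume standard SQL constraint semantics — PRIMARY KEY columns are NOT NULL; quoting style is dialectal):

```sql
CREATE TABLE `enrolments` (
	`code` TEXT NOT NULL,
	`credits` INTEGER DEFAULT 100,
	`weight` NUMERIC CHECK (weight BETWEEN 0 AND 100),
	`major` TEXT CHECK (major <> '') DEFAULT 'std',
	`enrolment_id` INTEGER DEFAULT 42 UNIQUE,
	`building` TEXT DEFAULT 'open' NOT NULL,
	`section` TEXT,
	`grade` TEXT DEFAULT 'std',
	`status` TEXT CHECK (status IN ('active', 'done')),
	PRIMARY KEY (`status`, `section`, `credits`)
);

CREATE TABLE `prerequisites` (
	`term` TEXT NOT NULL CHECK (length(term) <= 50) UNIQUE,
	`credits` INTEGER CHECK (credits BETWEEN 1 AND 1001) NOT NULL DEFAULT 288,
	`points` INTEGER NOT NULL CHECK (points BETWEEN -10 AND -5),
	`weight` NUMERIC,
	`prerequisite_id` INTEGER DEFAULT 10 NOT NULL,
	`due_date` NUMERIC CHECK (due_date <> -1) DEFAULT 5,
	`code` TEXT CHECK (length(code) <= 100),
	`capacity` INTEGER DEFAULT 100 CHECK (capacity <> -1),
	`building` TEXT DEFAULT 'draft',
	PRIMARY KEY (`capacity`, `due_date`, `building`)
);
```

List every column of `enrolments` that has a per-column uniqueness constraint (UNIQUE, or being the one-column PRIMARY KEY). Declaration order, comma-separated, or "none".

enrolment_id

- code: no UNIQUE or single-column PK constraint.
- credits: part of a composite PRIMARY KEY — only the tuple is unique, not this column on its own.
- weight: no UNIQUE or single-column PK constraint.
- major: no UNIQUE or single-column PK constraint.
- enrolment_id: declared UNIQUE → unique.
- building: no UNIQUE or single-column PK constraint.
- section: part of a composite PRIMARY KEY — only the tuple is unique, not this column on its own.
- grade: no UNIQUE or single-column PK constraint.
- status: part of a composite PRIMARY KEY — only the tuple is unique, not this column on its own.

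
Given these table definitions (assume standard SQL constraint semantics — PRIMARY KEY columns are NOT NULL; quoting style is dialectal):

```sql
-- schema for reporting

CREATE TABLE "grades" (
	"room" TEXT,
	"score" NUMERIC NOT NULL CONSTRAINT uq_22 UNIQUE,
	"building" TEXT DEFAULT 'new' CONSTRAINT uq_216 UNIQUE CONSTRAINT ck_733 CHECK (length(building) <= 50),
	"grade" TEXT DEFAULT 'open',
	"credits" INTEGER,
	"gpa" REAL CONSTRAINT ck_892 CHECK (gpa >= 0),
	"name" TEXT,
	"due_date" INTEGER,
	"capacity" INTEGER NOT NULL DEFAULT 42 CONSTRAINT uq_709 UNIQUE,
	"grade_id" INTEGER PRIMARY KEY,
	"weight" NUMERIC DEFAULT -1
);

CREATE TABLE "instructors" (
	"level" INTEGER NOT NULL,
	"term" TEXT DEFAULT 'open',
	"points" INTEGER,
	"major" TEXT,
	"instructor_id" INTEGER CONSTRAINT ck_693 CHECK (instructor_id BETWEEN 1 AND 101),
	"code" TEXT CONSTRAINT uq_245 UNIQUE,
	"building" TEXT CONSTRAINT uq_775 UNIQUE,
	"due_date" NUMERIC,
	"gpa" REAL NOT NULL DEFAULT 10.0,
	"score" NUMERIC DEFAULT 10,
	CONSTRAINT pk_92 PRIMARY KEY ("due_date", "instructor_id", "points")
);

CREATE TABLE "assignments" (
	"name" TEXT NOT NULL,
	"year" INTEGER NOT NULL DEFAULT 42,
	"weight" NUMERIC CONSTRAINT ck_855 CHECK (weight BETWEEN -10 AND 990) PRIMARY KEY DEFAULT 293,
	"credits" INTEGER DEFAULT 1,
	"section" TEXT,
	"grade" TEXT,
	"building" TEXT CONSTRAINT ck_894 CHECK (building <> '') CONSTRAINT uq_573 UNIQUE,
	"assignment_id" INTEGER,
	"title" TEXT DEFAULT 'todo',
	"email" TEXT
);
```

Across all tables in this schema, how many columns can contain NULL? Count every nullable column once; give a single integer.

grades: 8 nullable (room, building, grade, credits, gpa, name, due_date, weight — PK (grade_id) and explicit NOT NULL columns excluded).
instructors: 5 nullable (term, major, code, building, score — PK (due_date, instructor_id, points) and explicit NOT NULL columns excluded).
assignments: 7 nullable (credits, section, grade, building, assignment_id, title, email — PK (weight) and explicit NOT NULL columns excluded).
Total: 8 + 5 + 7 = 20.

20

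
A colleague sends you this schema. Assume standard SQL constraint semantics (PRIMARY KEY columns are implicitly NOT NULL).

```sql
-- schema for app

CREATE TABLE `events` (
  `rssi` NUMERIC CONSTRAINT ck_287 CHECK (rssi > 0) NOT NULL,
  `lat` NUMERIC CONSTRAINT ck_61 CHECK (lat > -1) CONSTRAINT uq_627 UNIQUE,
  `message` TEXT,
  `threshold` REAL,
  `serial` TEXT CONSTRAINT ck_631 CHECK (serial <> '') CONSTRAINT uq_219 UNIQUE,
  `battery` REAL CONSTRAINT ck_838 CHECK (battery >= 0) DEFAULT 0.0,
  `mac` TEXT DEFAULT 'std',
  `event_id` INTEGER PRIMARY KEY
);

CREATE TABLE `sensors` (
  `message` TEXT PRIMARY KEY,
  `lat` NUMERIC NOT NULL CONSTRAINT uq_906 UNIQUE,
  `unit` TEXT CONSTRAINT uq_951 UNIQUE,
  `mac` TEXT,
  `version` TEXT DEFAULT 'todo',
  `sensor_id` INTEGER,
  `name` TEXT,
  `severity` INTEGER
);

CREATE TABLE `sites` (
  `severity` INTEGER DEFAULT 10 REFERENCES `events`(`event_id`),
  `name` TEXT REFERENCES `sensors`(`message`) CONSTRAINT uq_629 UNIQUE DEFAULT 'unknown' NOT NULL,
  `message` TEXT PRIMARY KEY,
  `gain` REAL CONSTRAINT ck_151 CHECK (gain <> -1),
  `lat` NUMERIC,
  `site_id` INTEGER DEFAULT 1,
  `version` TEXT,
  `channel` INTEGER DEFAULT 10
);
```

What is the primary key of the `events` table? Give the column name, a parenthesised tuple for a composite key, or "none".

event_id is declared PRIMARY KEY inline on the column.

event_id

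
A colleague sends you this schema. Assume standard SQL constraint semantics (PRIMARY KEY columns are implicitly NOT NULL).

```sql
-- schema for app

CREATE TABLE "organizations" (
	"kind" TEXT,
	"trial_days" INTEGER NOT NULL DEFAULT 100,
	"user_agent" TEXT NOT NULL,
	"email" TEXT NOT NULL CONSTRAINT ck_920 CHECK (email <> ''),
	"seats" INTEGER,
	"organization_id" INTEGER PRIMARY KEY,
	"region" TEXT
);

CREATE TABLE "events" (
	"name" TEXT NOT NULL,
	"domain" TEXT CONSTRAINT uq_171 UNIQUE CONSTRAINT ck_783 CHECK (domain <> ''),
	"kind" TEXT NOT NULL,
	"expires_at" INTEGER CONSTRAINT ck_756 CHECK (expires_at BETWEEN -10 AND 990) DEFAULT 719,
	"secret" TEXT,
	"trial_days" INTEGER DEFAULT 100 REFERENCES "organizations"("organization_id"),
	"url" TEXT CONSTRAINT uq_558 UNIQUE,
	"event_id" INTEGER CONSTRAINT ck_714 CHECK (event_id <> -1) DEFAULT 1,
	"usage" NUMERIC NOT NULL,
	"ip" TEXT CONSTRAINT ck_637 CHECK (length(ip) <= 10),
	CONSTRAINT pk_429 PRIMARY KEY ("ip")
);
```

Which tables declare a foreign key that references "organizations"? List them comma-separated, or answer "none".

- events.trial_days references organizations(organization_id).

events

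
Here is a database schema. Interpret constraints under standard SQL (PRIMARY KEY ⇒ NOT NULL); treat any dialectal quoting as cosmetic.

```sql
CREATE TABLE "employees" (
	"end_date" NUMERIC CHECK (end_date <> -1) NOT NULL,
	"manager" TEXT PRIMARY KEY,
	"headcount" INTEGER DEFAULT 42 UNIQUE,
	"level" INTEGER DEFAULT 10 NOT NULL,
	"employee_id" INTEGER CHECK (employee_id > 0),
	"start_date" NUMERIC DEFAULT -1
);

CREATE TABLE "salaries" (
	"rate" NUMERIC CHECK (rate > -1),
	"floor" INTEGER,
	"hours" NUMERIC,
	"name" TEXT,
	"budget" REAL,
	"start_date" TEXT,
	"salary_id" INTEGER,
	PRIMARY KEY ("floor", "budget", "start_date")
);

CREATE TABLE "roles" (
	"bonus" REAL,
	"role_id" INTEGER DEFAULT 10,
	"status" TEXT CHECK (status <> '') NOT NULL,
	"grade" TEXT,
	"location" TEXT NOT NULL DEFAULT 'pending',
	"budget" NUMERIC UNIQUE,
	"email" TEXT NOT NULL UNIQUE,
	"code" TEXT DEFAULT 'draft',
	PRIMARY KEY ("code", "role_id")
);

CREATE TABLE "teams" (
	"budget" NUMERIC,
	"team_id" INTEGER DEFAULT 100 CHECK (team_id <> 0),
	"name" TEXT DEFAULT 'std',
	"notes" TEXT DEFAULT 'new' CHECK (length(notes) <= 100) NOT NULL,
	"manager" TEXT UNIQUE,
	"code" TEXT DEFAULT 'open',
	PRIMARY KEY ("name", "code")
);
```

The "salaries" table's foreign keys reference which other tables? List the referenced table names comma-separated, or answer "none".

No column in salaries has a REFERENCES clause.

none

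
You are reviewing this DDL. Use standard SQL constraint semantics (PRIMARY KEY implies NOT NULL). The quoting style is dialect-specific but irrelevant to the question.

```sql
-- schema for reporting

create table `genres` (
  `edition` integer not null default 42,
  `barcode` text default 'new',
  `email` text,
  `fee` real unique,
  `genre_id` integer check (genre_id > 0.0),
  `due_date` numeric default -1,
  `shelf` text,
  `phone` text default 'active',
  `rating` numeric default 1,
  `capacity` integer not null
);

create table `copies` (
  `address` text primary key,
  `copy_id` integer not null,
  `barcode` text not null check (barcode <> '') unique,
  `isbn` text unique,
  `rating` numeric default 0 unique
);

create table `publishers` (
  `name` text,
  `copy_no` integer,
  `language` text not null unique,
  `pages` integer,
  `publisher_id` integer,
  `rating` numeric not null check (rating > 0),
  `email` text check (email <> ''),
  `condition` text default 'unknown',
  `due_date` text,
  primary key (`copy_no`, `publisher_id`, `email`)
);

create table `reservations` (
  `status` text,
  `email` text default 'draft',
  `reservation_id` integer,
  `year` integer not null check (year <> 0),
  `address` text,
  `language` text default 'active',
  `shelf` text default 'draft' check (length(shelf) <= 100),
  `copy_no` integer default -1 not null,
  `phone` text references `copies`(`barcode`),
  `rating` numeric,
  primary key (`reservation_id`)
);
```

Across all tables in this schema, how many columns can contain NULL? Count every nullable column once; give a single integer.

genres: 8 nullable (barcode, email, fee, genre_id, due_date, shelf, phone, rating — PK none and explicit NOT NULL columns excluded).
copies: 2 nullable (isbn, rating — PK (address) and explicit NOT NULL columns excluded).
publishers: 4 nullable (name, pages, condition, due_date — PK (copy_no, publisher_id, email) and explicit NOT NULL columns excluded).
reservations: 7 nullable (status, email, address, language, shelf, phone, rating — PK (reservation_id) and explicit NOT NULL columns excluded).
Total: 8 + 2 + 4 + 7 = 21.

21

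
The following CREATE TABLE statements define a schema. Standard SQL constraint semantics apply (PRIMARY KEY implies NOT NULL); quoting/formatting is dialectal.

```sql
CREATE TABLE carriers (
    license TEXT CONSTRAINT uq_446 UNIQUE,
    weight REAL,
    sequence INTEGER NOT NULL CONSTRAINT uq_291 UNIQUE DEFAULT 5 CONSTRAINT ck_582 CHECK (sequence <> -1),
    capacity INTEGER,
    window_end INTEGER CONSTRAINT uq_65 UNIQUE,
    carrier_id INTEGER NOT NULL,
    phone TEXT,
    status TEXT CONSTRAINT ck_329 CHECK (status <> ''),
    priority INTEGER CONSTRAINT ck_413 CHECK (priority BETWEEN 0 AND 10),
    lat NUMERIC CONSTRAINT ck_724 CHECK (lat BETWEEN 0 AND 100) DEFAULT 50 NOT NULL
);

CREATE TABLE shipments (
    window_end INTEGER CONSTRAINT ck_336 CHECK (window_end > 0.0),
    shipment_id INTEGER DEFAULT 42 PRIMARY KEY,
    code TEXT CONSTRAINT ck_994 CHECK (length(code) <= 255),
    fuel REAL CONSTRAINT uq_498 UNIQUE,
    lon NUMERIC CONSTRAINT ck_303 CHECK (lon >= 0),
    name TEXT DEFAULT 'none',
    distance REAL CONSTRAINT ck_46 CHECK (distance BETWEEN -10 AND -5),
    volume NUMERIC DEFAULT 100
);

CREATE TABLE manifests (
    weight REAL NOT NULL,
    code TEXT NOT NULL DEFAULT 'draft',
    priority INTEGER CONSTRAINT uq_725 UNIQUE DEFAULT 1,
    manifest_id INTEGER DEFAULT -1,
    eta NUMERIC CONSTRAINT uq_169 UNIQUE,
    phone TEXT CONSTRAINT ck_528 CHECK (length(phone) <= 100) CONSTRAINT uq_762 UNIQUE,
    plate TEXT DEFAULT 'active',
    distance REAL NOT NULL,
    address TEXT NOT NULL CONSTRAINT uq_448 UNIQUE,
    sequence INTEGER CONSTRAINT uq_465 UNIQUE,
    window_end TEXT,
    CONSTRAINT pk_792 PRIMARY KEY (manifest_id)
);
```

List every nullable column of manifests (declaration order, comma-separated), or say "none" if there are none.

priority, eta, phone, plate, sequence, window_end

- weight: declared NOT NULL → not nullable.
- code: declared NOT NULL → not nullable.
- priority: UNIQUE does not imply NOT NULL → nullable.
- manifest_id: part of the PRIMARY KEY, which implies NOT NULL → not nullable.
- eta: UNIQUE does not imply NOT NULL → nullable.
- phone: CHECK does not forbid NULL (a CHECK constraint passes when its expression is NULL) → nullable.
- plate: DEFAULT only fills an omitted column; an explicit NULL is still allowed → nullable.
- distance: declared NOT NULL → not nullable.
- address: declared NOT NULL → not nullable.
- sequence: UNIQUE does not imply NOT NULL → nullable.
- window_end: no NOT NULL constraint applies → nullable.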